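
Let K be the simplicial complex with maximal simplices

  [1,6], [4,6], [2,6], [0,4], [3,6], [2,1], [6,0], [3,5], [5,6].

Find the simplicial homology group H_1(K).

H_1 ≅ Z^3.

Fix the vertex order 0 < 1 < 2 < 3 < 4 < 5 < 6 and write every simplex with vertices in increasing order. Then dim K = 1 and the simplices of K are:

  0-simplices (7): [0], [1], [2], [3], [4], [5], [6]
  1-simplices (9): [0,4], [0,6], [1,2], [1,6], [2,6], [3,5], [3,6], [4,6], [5,6]

giving chain groups C_0 ≅ Z^7, C_1 ≅ Z^9.

Boundary ∂_1: C_1 → C_0 is given by ∂[p,q] = [q] − [p].
As a 7×9 matrix over Z this has rank 6, with invariant factors (1,1,1,1,1,1).

Now H_k = ker ∂_k / im ∂_{k+1}, so:

  H_1: rank ker ∂_1 − rank ∂_2 = (9 − 6) − 0 = 3, and there is no ∂_2, so H_1 = Z^3.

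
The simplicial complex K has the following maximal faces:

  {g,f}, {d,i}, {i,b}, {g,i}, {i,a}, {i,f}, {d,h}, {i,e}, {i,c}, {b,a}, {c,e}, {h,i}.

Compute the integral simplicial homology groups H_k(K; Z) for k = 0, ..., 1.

H_0 = Z,  H_1 = Z^4.

Order the vertices as a < b < c < d < e < f < g < h < i. Listing each simplex with vertices in this order, K has dimension 1 with simplices:

  0-simplices (9): a, b, c, d, e, f, g, h, i
  1-simplices (12): ab, ai, bi, ce, ci, dh, di, ei, fg, fi, gi, hi

so the chain groups are C_0 ≅ Z^9, C_1 ≅ Z^12.

The boundary map ∂_1: C_1 → C_0 maps an edge to its endpoints' difference, ∂[p,q] = q − p.
This gives a 9×12 integer matrix of rank 8; reducing to Smith normal form yields diagonal entries (1,1,1,1,1,1,1,1).

Computing H_k = (kernel of ∂_k) / (image of ∂_{k+1}):

  H_0: rank C_0 − rank ∂_1 = 9 − 8 = 1, and the invariant factors of ∂_1 are all 1, so H_0 = Z.
  H_1: rank ker ∂_1 − rank ∂_2 = (12 − 8) − 0 = 4, and there is no ∂_2, so H_1 = Z^4.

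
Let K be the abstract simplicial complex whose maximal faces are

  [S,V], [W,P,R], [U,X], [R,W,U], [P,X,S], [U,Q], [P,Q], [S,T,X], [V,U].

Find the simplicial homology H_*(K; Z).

H_0 ≅ Z,  H_1 ≅ Z^3,  H_2 = 0.

K has 9 vertices, 15 edges, 4 triangles.
rank ∂_0 = 0, rank ∂_1 = 8 ⇒ b_0 = 9 − 0 − 8 = 1; all invariant factors of ∂_1 are 1 so no torsion. So H_0 = Z.
rank ∂_1 = 8, rank ∂_2 = 4 ⇒ b_1 = 15 − 8 − 4 = 3; all invariant factors of ∂_2 are 1 so no torsion. So H_1 = Z^3.
rank ∂_2 = 4, rank ∂_3 = 0 ⇒ b_2 = 4 − 4 − 0 = 0. So H_2 = 0.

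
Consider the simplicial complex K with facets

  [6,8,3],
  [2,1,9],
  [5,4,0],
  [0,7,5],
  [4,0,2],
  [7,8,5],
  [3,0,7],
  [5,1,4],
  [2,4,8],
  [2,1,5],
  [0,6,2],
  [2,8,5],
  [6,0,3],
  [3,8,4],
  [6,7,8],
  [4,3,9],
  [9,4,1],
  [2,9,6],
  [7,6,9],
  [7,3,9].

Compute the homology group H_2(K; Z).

Order the vertices as 0 < 1 < 2 < 3 < 4 < 5 < 6 < 7 < 8 < 9. Listing each simplex with vertices in this order, K has dimension 2 with simplices:

  0-simplices (10): [0], [1], [2], [3], [4], [5], [6], [7], [8], [9]
  1-simplices (30): (30 of them)
  2-simplices (20): (20 of them)

so the chain groups are C_0 ≅ Z^10, C_1 ≅ Z^30, C_2 ≅ Z^20.

Boundary ∂_1: C_1 → C_0 sends each edge [p,q] (with p < q) to q − p. For instance
  ∂[0,2] = [2] − [0].
The 10×30 boundary matrix has rank 9 and Smith normal form diag(1,1,1,1,1,1,1,1,1).

The boundary map ∂_2: C_2 → C_1 acts by ∂[p,q,r] = [q,r] − [p,r] + [p,q]. For instance
  ∂[3,4,9] = [4,9] − [3,9] + [3,4],
  ∂[1,2,5] = [2,5] − [1,5] + [1,2].
As a 30×20 matrix over Z this has rank 20, with invariant factors (1,1,1,1,1,1,1,1,1,1,1,1,1,1,1,1,1,1,1,2).

Reading off H_k = ker ∂_k / im ∂_{k+1}:

  H_2: rank ker ∂_2 − rank ∂_3 = (20 − 20) − 0 = 0, and there is no ∂_3, so H_2 = 0.

H_2 = 0.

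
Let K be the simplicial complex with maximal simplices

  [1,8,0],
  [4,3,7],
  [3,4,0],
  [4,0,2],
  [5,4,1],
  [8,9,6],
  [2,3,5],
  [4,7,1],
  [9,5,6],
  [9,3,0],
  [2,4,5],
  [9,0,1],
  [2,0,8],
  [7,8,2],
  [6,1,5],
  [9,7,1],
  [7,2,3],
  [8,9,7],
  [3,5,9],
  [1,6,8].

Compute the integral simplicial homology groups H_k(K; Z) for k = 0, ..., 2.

Fix the vertex order 0 < 1 < 2 < 3 < 4 < 5 < 6 < 7 < 8 < 9 and write every simplex with vertices in increasing order. Then dim K = 2 and the simplices of K are:

  0-simplices (10): [0], [1], [2], [3], [4], [5], [6], [7], [8], [9]
  1-simplices (30): (30 of them)
  2-simplices (20): (20 of them)

giving chain groups C_0 ≅ Z^10, C_1 ≅ Z^30, C_2 ≅ Z^20.

∂_1: C_1 → C_0 sends each edge [p,q] (with p < q) to q − p. For instance
  ∂[2,5] = [5] − [2].
The resulting 10×30 matrix has rank 9, and its Smith normal form has invariant factors (1,1,1,1,1,1,1,1,1).

The boundary map ∂_2: C_2 → C_1 maps a triangle to the signed sum of its edges. For instance
  ∂[5,6,9] = [6,9] − [5,9] + [5,6],
  ∂[1,5,6] = [5,6] − [1,6] + [1,5].
This gives a 30×20 integer matrix of rank 20; reducing to Smith normal form yields diagonal entries (1,1,1,1,1,1,1,1,1,1,1,1,1,1,1,1,1,1,1,2).

Reading off H_k = ker ∂_k / im ∂_{k+1}:

  H_0: rank C_0 − rank ∂_1 = 10 − 9 = 1, and the invariant factors of ∂_1 are all 1, so H_0 = Z.
  H_1: rank ker ∂_1 − rank ∂_2 = (30 − 9) − 20 = 1, and ∂_2 has invariant factor 2 > 1, so H_1 = Z ⊕ Z_2.
  H_2: rank ker ∂_2 − rank ∂_3 = (20 − 20) − 0 = 0, and there is no ∂_3, so H_2 = 0.

As a check, the Euler characteristic is 10 − 30 + 20 = 0, which agrees with 1 − 1 + 0 = 0.

H_0 ≅ Z,  H_1 ≅ Z ⊕ Z_2,  H_2 = 0.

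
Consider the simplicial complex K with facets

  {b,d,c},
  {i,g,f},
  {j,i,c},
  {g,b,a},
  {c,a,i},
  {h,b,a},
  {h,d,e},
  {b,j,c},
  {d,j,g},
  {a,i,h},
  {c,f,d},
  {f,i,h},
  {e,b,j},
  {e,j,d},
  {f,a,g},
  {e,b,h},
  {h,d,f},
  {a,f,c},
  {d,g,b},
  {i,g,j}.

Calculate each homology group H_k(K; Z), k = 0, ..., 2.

Fix the vertex order a < b < c < d < e < f < g < h < i < j and write every simplex with vertices in increasing order. Then dim K = 2 and the simplices of K are:

  0-simplices (10): a, b, c, d, e, f, g, h, i, j
  1-simplices (30): ab, ac, af, ag, ah, ai, bc, bd, be, bg, bh, bj, cd, cf, ci, cj, de, df, dg, dh, dj, eh, ej, fg, fh, fi, gi, gj, hi, ij
  2-simplices (20): abg, abh, acf, aci, afg, ahi, bcd, bcj, bdg, beh, bej, cdf, cij, deh, dej, dfh, dgj, fgi, fhi, gij

so the chain groups are C_0 ≅ Z^10, C_1 ≅ Z^30, C_2 ≅ Z^20.

The boundary map ∂_1: C_1 → C_0 is given by ∂[p,q] = [q] − [p].
This gives a 10×30 integer matrix of rank 9; reducing to Smith normal form yields diagonal entries (1,1,1,1,1,1,1,1,1).

The boundary map ∂_2: C_2 → C_1 maps a triangle to the signed sum of its edges. For instance
  ∂deh = eh − dh + de,
  ∂bcj = cj − bj + bc.
As a 30×20 matrix over Z this has rank 20, with invariant factors (1,1,1,1,1,1,1,1,1,1,1,1,1,1,1,1,1,1,1,2).

From H_k ≅ ker(∂_k) / im(∂_{k+1}) we obtain:

  H_0: rank C_0 − rank ∂_1 = 10 − 9 = 1, and the invariant factors of ∂_1 are all 1, so H_0 = Z.
  H_1: rank ker ∂_1 − rank ∂_2 = (30 − 9) − 20 = 1, and ∂_2 has invariant factor 2 > 1, so H_1 = Z ⊕ Z/2.
  H_2: rank ker ∂_2 − rank ∂_3 = (20 − 20) − 0 = 0, and there is no ∂_3, so H_2 = 0.

(K is a triangulation of the Klein bottle.)

H_0 ≅ Z,  H_1 ≅ Z ⊕ Z/2,  H_2 = 0.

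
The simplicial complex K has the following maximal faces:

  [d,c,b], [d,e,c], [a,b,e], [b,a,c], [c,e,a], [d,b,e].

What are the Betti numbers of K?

Order the vertices as a < b < c < d < e. Listing each simplex with vertices in this order, K has dimension 2 with simplices:

  0-simplices (5): a, b, c, d, e
  1-simplices (9): ab, ac, ae, bc, bd, be, cd, ce, de
  2-simplices (6): abc, abe, ace, bcd, bde, cde

Hence C_0 ≅ Z^5, C_1 ≅ Z^9, C_2 ≅ Z^6.

∂_1: C_1 → C_0 maps an edge to its endpoints' difference, ∂[p,q] = q − p. For instance
  ∂ae = e − a.
The resulting 5×9 matrix has rank 4, and its Smith normal form has invariant factors (1,1,1,1).

Boundary ∂_2: C_2 → C_1 maps a triangle to the signed sum of its edges. For instance
  ∂bcd = cd − bd + bc,
  ∂ace = ce − ae + ac.
This gives a 9×6 integer matrix of rank 5; reducing to Smith normal form yields diagonal entries (1,1,1,1,1).

Reading off H_k = ker ∂_k / im ∂_{k+1}:

  H_0: rank C_0 − rank ∂_1 = 5 − 4 = 1, and the invariant factors of ∂_1 are all 1, so H_0 ≅ Z.
  H_1: rank ker ∂_1 − rank ∂_2 = (9 − 4) − 5 = 0, and the invariant factors of ∂_2 are all 1, so H_1 ≅ 0.
  H_2: rank ker ∂_2 − rank ∂_3 = (6 − 5) − 0 = 1, and there is no ∂_3, so H_2 ≅ Z.

(K is a triangulation of the 2-sphere S^2.)

Hence the Betti numbers are b_0 = 1, b_1 = 0, b_2 = 1.

b_0 = 1, b_1 = 0, b_2 = 1.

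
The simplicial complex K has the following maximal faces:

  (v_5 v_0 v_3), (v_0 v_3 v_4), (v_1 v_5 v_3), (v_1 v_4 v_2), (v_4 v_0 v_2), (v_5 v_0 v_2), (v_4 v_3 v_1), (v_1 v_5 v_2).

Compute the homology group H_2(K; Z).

We work with the vertex ordering v_0 < v_1 < v_2 < v_3 < v_4 < v_5. The simplices of K, each written with vertices in increasing order, are:

  0-simplices (6): [v_0], [v_1], [v_2], [v_3], [v_4], [v_5]
  1-simplices (12): [v_0,v_2], [v_0,v_3], [v_0,v_4], [v_0,v_5], [v_1,v_2], [v_1,v_3], [v_1,v_4], [v_1,v_5], [v_2,v_4], [v_2,v_5], [v_3,v_4], [v_3,v_5]
  2-simplices (8): [v_0,v_2,v_4], [v_0,v_2,v_5], [v_0,v_3,v_4], [v_0,v_3,v_5], [v_1,v_2,v_4], [v_1,v_2,v_5], [v_1,v_3,v_4], [v_1,v_3,v_5]

so the chain groups are C_0 ≅ Z^6, C_1 ≅ Z^12, C_2 ≅ Z^8.

∂_1: C_1 → C_0 is given by ∂[p,q] = [q] − [p]. For instance
  ∂[v_1,v_5] = [v_5] − [v_1].
The 6×12 boundary matrix has rank 5 and Smith normal form diag(1,1,1,1,1).

Boundary ∂_2: C_2 → C_1 sends each 2-simplex [p,q,r] to [q,r] − [p,r] + [p,q]. For instance
  ∂[v_0,v_2,v_4] = [v_2,v_4] − [v_0,v_4] + [v_0,v_2],
  ∂[v_0,v_3,v_4] = [v_3,v_4] − [v_0,v_4] + [v_0,v_3].
As a 12×8 matrix over Z this has rank 7, with invariant factors (1,1,1,1,1,1,1).

Reading off H_k = ker ∂_k / im ∂_{k+1}:

  H_2: rank ker ∂_2 − rank ∂_3 = (8 − 7) − 0 = 1, and there is no ∂_3, so H_2 ≅ Z.

H_2 = Z.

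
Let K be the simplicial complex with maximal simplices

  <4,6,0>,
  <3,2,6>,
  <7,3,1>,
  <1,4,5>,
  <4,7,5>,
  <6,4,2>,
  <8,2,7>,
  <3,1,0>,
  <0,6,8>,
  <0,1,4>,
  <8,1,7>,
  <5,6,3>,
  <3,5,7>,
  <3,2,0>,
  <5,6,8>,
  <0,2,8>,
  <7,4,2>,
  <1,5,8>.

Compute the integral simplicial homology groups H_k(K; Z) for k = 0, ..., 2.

H_0 ≅ Z,  H_1 ≅ Z ⊕ Z/2Z,  H_2 = 0.

Order the vertices as 0 < 1 < 2 < 3 < 4 < 5 < 6 < 7 < 8. Listing each simplex with vertices in this order, K has dimension 2 with simplices:

  0-simplices (9): [0], [1], [2], [3], [4], [5], [6], [7], [8]
  1-simplices (27): (27 of them)
  2-simplices (18): [0,1,3], [0,1,4], [0,2,3], [0,2,8], [0,4,6], [0,6,8], [1,3,7], [1,4,5], [1,5,8], [1,7,8], [2,3,6], [2,4,6], [2,4,7], [2,7,8], [3,5,6], [3,5,7], [4,5,7], [5,6,8]

so the chain groups are C_0 ≅ Z^9, C_1 ≅ Z^27, C_2 ≅ Z^18.

∂_1: C_1 → C_0 is given by ∂[p,q] = [q] − [p]. For instance
  ∂[0,4] = [4] − [0].
This gives a 9×27 integer matrix of rank 8; reducing to Smith normal form yields diagonal entries (1,1,1,1,1,1,1,1).

Boundary ∂_2: C_2 → C_1 sends each 2-simplex [p,q,r] to [q,r] − [p,r] + [p,q]. For instance
  ∂[3,5,6] = [5,6] − [3,6] + [3,5],
  ∂[1,7,8] = [7,8] − [1,8] + [1,7].
The resulting 27×18 matrix has rank 18, and its Smith normal form has invariant factors (1,1,1,1,1,1,1,1,1,1,1,1,1,1,1,1,1,2).

Now H_k = ker ∂_k / im ∂_{k+1}, so:

  H_0: rank C_0 − rank ∂_1 = 9 − 8 = 1, and the invariant factors of ∂_1 are all 1, so H_0 ≅ Z.
  H_1: rank ker ∂_1 − rank ∂_2 = (27 − 8) − 18 = 1, and ∂_2 has invariant factor 2 > 1, so H_1 ≅ Z ⊕ Z/2Z.
  H_2: rank ker ∂_2 − rank ∂_3 = (18 − 18) − 0 = 0, and there is no ∂_3, so H_2 ≅ 0.

As a check, the Euler characteristic is 9 − 27 + 18 = 0, which agrees with 1 − 1 + 0 = 0.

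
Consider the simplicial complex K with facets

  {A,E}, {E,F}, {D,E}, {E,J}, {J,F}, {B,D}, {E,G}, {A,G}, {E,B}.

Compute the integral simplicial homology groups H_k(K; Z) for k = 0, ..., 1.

H_0 ≅ Z,  H_1 ≅ Z^3.

Fix the vertex order A < B < D < E < F < G < J and write every simplex with vertices in increasing order. Then dim K = 1 and the simplices of K are:

  0-simplices (7): A, B, D, E, F, G, J
  1-simplices (9): AE, AG, BD, BE, DE, EF, EG, EJ, FJ

giving chain groups C_0 ≅ Z^7, C_1 ≅ Z^9.

The boundary map ∂_1: C_1 → C_0 is given by ∂[p,q] = [q] − [p]. For instance
  ∂DE = E − D.
The resulting 7×9 matrix has rank 6, and its Smith normal form has invariant factors (1,1,1,1,1,1).

Reading off H_k = ker ∂_k / im ∂_{k+1}:

  H_0: rank C_0 − rank ∂_1 = 7 − 6 = 1, and the invariant factors of ∂_1 are all 1, so H_0 ≅ Z.
  H_1: rank ker ∂_1 − rank ∂_2 = (9 − 6) − 0 = 3, and there is no ∂_2, so H_1 ≅ Z^3.

(K is a triangulation of a wedge of 3 circles.)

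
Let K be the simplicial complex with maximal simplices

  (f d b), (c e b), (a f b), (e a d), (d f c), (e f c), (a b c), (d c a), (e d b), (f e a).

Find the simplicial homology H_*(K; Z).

We work with the vertex ordering a < b < c < d < e < f. The simplices of K, each written with vertices in increasing order, are:

  0-simplices (6): a, b, c, d, e, f
  1-simplices (15): ab, ac, ad, ae, af, bc, bd, be, bf, cd, ce, cf, de, df, ef
  2-simplices (10): abc, abf, acd, ade, aef, bce, bde, bdf, cdf, cef

so the chain groups are C_0 ≅ Z^6, C_1 ≅ Z^15, C_2 ≅ Z^10.

∂_1: C_1 → C_0 maps an edge to its endpoints' difference, ∂[p,q] = q − p. For instance
  ∂be = e − b.
As a 6×15 matrix over Z this has rank 5, with invariant factors (1,1,1,1,1).

∂_2: C_2 → C_1 sends each 2-simplex [p,q,r] to [q,r] − [p,r] + [p,q]. For instance
  ∂aef = ef − af + ae,
  ∂ade = de − ae + ad.
As a 15×10 matrix over Z this has rank 10, with invariant factors (1,1,1,1,1,1,1,1,1,2).

Now H_k = ker ∂_k / im ∂_{k+1}, so:

  H_0: rank C_0 − rank ∂_1 = 6 − 5 = 1, and the invariant factors of ∂_1 are all 1, so H_0 = Z.
  H_1: rank ker ∂_1 − rank ∂_2 = (15 − 5) − 10 = 0, and ∂_2 has invariant factor 2 > 1, so H_1 = Z/2Z.
  H_2: rank ker ∂_2 − rank ∂_3 = (10 − 10) − 0 = 0, and there is no ∂_3, so H_2 = 0.

As a check, the Euler characteristic is 6 − 15 + 10 = 1, which agrees with 1 − 0 + 0 = 1.
(K is a triangulation of the real projective plane RP^2.)

H_0 = Z,  H_1 = Z/2Z,  H_2 = 0.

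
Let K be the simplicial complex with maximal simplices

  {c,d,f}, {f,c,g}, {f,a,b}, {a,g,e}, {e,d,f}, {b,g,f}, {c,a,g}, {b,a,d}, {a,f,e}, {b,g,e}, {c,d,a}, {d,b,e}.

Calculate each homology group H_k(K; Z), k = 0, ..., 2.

Fix the vertex order a < b < c < d < e < f < g and write every simplex with vertices in increasing order. Then dim K = 2 and the simplices of K are:

  0-simplices (7): a, b, c, d, e, f, g
  1-simplices (18): ab, ac, ad, ae, af, ag, bd, be, bf, bg, cd, cf, cg, de, df, ef, eg, fg
  2-simplices (12): abd, abf, acd, acg, aef, aeg, bde, beg, bfg, cdf, cfg, def

so the chain groups are C_0 ≅ Z^7, C_1 ≅ Z^18, C_2 ≅ Z^12.

∂_1: C_1 → C_0 maps an edge to its endpoints' difference, ∂[p,q] = q − p. For instance
  ∂ag = g − a.
This gives a 7×18 integer matrix of rank 6; reducing to Smith normal form yields diagonal entries (1,1,1,1,1,1).

Boundary ∂_2: C_2 → C_1 maps a triangle to the signed sum of its edges. For instance
  ∂cdf = df − cf + cd,
  ∂cfg = fg − cg + cf.
The resulting 18×12 matrix has rank 12, and its Smith normal form has invariant factors (1,1,1,1,1,1,1,1,1,1,1,2).

Reading off H_k = ker ∂_k / im ∂_{k+1}:

  H_0: rank C_0 − rank ∂_1 = 7 − 6 = 1, and the invariant factors of ∂_1 are all 1, so H_0 ≅ Z.
  H_1: rank ker ∂_1 − rank ∂_2 = (18 − 6) − 12 = 0, and ∂_2 has invariant factor 2 > 1, so H_1 ≅ Z_2.
  H_2: rank ker ∂_2 − rank ∂_3 = (12 − 12) − 0 = 0, and there is no ∂_3, so H_2 ≅ 0.

(K is a triangulation of the real projective plane RP^2.)

H_0 = Z,  H_1 = Z_2,  H_2 = 0.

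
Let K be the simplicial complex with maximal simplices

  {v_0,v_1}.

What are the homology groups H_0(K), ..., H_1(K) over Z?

We work with the vertex ordering v_0 < v_1. The simplices of K, each written with vertices in increasing order, are:

  0-simplices (2): [v_0], [v_1]
  1-simplices (1): [v_0,v_1]

giving chain groups C_0 ≅ Z^2, C_1 ≅ Z^1.

The boundary map ∂_1: C_1 → C_0 maps an edge to its endpoints' difference, ∂[p,q] = q − p. For instance
  ∂[v_0,v_1] = [v_1] − [v_0].
The resulting 2×1 matrix has rank 1, and its Smith normal form has invariant factors (1).

Reading off H_k = ker ∂_k / im ∂_{k+1}:

  H_0: rank C_0 − rank ∂_1 = 2 − 1 = 1, and the invariant factors of ∂_1 are all 1, so H_0 ≅ Z.
  H_1: rank ker ∂_1 − rank ∂_2 = (1 − 1) − 0 = 0, and there is no ∂_2, so H_1 ≅ 0.

(K is a triangulation of the 1-simplex.)

H_0 = Z,  H_1 = 0.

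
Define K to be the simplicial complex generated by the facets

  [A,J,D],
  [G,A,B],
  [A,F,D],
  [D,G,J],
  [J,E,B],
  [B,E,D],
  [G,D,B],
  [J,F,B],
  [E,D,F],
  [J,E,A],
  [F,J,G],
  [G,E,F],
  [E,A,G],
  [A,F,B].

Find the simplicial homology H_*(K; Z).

Fix the vertex order A < B < D < E < F < G < J and write every simplex with vertices in increasing order. Then dim K = 2 and the simplices of K are:

  0-simplices (7): A, B, D, E, F, G, J
  1-simplices (21): AB, AD, AE, AF, AG, AJ, BD, BE, BF, BG, BJ, DE, DF, DG, DJ, EF, EG, EJ, FG, FJ, GJ
  2-simplices (14): ABF, ABG, ADF, ADJ, AEG, AEJ, BDE, BDG, BEJ, BFJ, DEF, DGJ, EFG, FGJ

giving chain groups C_0 ≅ Z^7, C_1 ≅ Z^21, C_2 ≅ Z^14.

Boundary ∂_1: C_1 → C_0 sends each edge [p,q] (with p < q) to q − p. For instance
  ∂AE = E − A.
This gives a 7×21 integer matrix of rank 6; reducing to Smith normal form yields diagonal entries (1,1,1,1,1,1).

∂_2: C_2 → C_1 sends each 2-simplex [p,q,r] to [q,r] − [p,r] + [p,q]. For instance
  ∂ABF = BF − AF + AB,
  ∂ABG = BG − AG + AB.
This gives a 21×14 integer matrix of rank 13; reducing to Smith normal form yields diagonal entries (1,1,1,1,1,1,1,1,1,1,1,1,1).

Computing H_k = (kernel of ∂_k) / (image of ∂_{k+1}):

  H_0: rank C_0 − rank ∂_1 = 7 − 6 = 1, and the invariant factors of ∂_1 are all 1, so H_0 = Z.
  H_1: rank ker ∂_1 − rank ∂_2 = (21 − 6) − 13 = 2, and the invariant factors of ∂_2 are all 1, so H_1 = Z^2.
  H_2: rank ker ∂_2 − rank ∂_3 = (14 − 13) − 0 = 1, and there is no ∂_3, so H_2 = Z.

(K is a triangulation of the torus T^2.)

H_0 = Z,  H_1 = Z^2,  H_2 = Z.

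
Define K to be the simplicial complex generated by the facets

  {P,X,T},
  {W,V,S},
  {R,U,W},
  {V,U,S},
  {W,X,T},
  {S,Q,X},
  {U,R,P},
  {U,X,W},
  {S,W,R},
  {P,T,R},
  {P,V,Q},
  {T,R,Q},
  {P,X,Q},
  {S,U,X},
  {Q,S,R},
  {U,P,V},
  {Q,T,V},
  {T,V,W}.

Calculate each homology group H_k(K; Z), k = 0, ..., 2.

H_0 ≅ Z,  H_1 ≅ Z ⊕ Z/2,  H_2 = 0.

We work with the vertex ordering P < Q < R < S < T < U < V < W < X. The simplices of K, each written with vertices in increasing order, are:

  0-simplices (9): P, Q, R, S, T, U, V, W, X
  1-simplices (27): PQ, PR, PT, PU, PV, PX, QR, QS, QT, QV, QX, RS, RT, RU, RW, SU, SV, SW, SX, TV, TW, TX, UV, UW, UX, VW, WX
  2-simplices (18): PQV, PQX, PRT, PRU, PTX, PUV, QRS, QRT, QSX, QTV, RSW, RUW, SUV, SUX, SVW, TVW, TWX, UWX

so the chain groups are C_0 ≅ Z^9, C_1 ≅ Z^27, C_2 ≅ Z^18.

∂_1: C_1 → C_0 maps an edge to its endpoints' difference, ∂[p,q] = q − p. For instance
  ∂QX = X − Q.
The resulting 9×27 matrix has rank 8, and its Smith normal form has invariant factors (1,1,1,1,1,1,1,1).

The boundary map ∂_2: C_2 → C_1 maps a triangle to the signed sum of its edges. For instance
  ∂RSW = SW − RW + RS,
  ∂UWX = WX − UX + UW.
The 27×18 boundary matrix has rank 18 and Smith normal form diag(1,1,1,1,1,1,1,1,1,1,1,1,1,1,1,1,1,2).

From H_k ≅ ker(∂_k) / im(∂_{k+1}) we obtain:

  H_0: rank C_0 − rank ∂_1 = 9 − 8 = 1, and the invariant factors of ∂_1 are all 1, so H_0 ≅ Z.
  H_1: rank ker ∂_1 − rank ∂_2 = (27 − 8) − 18 = 1, and ∂_2 has invariant factor 2 > 1, so H_1 ≅ Z ⊕ Z/2.
  H_2: rank ker ∂_2 − rank ∂_3 = (18 − 18) − 0 = 0, and there is no ∂_3, so H_2 ≅ 0.

As a check, the Euler characteristic is 9 − 27 + 18 = 0, which agrees with 1 − 1 + 0 = 0.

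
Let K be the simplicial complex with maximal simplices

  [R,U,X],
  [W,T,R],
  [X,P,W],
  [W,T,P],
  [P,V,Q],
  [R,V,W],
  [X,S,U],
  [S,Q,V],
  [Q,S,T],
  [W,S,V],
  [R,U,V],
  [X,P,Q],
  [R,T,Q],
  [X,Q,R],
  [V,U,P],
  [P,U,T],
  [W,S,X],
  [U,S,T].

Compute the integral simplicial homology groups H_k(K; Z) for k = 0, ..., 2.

H_0 ≅ Z,  H_1 ≅ Z^2,  H_2 ≅ Z.

Order the vertices as P < Q < R < S < T < U < V < W < X. Listing each simplex with vertices in this order, K has dimension 2 with simplices:

  0-simplices (9): P, Q, R, S, T, U, V, W, X
  1-simplices (27): PQ, PT, PU, PV, PW, PX, QR, QS, QT, QV, QX, RT, RU, RV, RW, RX, ST, SU, SV, SW, SX, TU, TW, UV, UX, VW, WX
  2-simplices (18): PQV, PQX, PTU, PTW, PUV, PWX, QRT, QRX, QST, QSV, RTW, RUV, RUX, RVW, STU, SUX, SVW, SWX

giving chain groups C_0 ≅ Z^9, C_1 ≅ Z^27, C_2 ≅ Z^18.

Boundary ∂_1: C_1 → C_0 sends each edge [p,q] (with p < q) to q − p. For instance
  ∂PW = W − P.
The resulting 9×27 matrix has rank 8, and its Smith normal form has invariant factors (1,1,1,1,1,1,1,1).

∂_2: C_2 → C_1 acts by ∂[p,q,r] = [q,r] − [p,r] + [p,q]. For instance
  ∂QSV = SV − QV + QS,
  ∂PQV = QV − PV + PQ.
The resulting 27×18 matrix has rank 17, and its Smith normal form has invariant factors (1,1,1,1,1,1,1,1,1,1,1,1,1,1,1,1,1).

Now H_k = ker ∂_k / im ∂_{k+1}, so:

  H_0: rank C_0 − rank ∂_1 = 9 − 8 = 1, and the invariant factors of ∂_1 are all 1, so H_0 ≅ Z.
  H_1: rank ker ∂_1 − rank ∂_2 = (27 − 8) − 17 = 2, and the invariant factors of ∂_2 are all 1, so H_1 ≅ Z^2.
  H_2: rank ker ∂_2 − rank ∂_3 = (18 − 17) − 0 = 1, and there is no ∂_3, so H_2 ≅ Z.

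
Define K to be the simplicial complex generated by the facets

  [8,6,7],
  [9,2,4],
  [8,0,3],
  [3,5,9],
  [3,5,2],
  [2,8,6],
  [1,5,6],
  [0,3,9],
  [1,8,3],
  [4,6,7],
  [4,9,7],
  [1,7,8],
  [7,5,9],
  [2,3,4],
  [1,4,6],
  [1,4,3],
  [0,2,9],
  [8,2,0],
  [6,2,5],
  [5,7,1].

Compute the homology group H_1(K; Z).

H_1 ≅ Z ⊕ Z/2.

Take the total order 0 < 1 < 2 < 3 < 4 < 5 < 6 < 7 < 8 < 9 on the vertex set. Then K (dimension 2) consists of the simplices:

  0-simplices (10): [0], [1], [2], [3], [4], [5], [6], [7], [8], [9]
  1-simplices (30): (30 of them)
  2-simplices (20): (20 of them)

so the chain groups are C_0 ≅ Z^10, C_1 ≅ Z^30, C_2 ≅ Z^20.

The boundary map ∂_1: C_1 → C_0 is given by ∂[p,q] = [q] − [p].
This gives a 10×30 integer matrix of rank 9; reducing to Smith normal form yields diagonal entries (1,1,1,1,1,1,1,1,1).

Boundary ∂_2: C_2 → C_1 acts by ∂[p,q,r] = [q,r] − [p,r] + [p,q]. For instance
  ∂[0,2,8] = [2,8] − [0,8] + [0,2],
  ∂[1,3,4] = [3,4] − [1,4] + [1,3].
The resulting 30×20 matrix has rank 20, and its Smith normal form has invariant factors (1,1,1,1,1,1,1,1,1,1,1,1,1,1,1,1,1,1,1,2).

Reading off H_k = ker ∂_k / im ∂_{k+1}:

  H_1: rank ker ∂_1 − rank ∂_2 = (30 − 9) − 20 = 1, and ∂_2 has invariant factor 2 > 1, so H_1 = Z ⊕ Z/2.

(K is a triangulation of the Klein bottle.)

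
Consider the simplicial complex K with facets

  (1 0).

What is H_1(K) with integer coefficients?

Take the total order 0 < 1 on the vertex set. Then K (dimension 1) consists of the simplices:

  0-simplices (2): [0], [1]
  1-simplices (1): [0,1]

Hence C_0 ≅ Z^2, C_1 ≅ Z^1.

The boundary map ∂_1: C_1 → C_0 maps an edge to its endpoints' difference, ∂[p,q] = q − p. For instance
  ∂[0,1] = [1] − [0].
The resulting 2×1 matrix has rank 1, and its Smith normal form has invariant factors (1).

Computing H_k = (kernel of ∂_k) / (image of ∂_{k+1}):

  H_1: rank ker ∂_1 − rank ∂_2 = (1 − 1) − 0 = 0, and there is no ∂_2, so H_1 ≅ 0.

(K is a triangulation of the 1-simplex.)

H_1 ≅ 0.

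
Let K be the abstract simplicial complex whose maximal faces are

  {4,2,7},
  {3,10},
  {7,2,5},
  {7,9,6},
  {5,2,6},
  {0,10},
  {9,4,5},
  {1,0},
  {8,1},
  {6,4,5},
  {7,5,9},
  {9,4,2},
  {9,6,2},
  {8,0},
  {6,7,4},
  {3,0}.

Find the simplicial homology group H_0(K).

K has 11 vertices, 21 edges, 10 triangles.
rank ∂_0 = 0, rank ∂_1 = 9 ⇒ b_0 = 11 − 0 − 9 = 2; all invariant factors of ∂_1 are 1 so no torsion. So H_0 ≅ Z^2.

H_0 ≅ Z^2.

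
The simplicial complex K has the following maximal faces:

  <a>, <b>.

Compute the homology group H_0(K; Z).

Fix the vertex order a < b and write every simplex with vertices in increasing order. Then dim K = 0 and the simplices of K are:

  0-simplices (2): a, b

so the chain groups are C_0 ≅ Z^2.

From H_k ≅ ker(∂_k) / im(∂_{k+1}) we obtain:

  H_0: rank C_0 − rank ∂_1 = 2 − 0 = 2, and there is no ∂_1, so H_0 = Z^2.

H_0 ≅ Z^2.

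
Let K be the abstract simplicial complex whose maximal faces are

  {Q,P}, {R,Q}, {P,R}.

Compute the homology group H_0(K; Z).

H_0 ≅ Z.

Order the vertices as P < Q < R. Listing each simplex with vertices in this order, K has dimension 1 with simplices:

  0-simplices (3): P, Q, R
  1-simplices (3): PQ, PR, QR

giving chain groups C_0 ≅ Z^3, C_1 ≅ Z^3.

Boundary ∂_1: C_1 → C_0 is given by ∂[p,q] = [q] − [p].
The resulting 3×3 matrix has rank 2, and its Smith normal form has invariant factors (1,1).

Computing H_k = (kernel of ∂_k) / (image of ∂_{k+1}):

  H_0: rank C_0 − rank ∂_1 = 3 − 2 = 1, and the invariant factors of ∂_1 are all 1, so H_0 = Z.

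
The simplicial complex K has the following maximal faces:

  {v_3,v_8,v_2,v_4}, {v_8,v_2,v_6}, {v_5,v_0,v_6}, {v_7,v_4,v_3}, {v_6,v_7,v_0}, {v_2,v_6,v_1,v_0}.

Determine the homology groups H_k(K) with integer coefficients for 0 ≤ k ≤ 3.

H_0 ≅ Z,  H_1 ≅ Z,  H_2 = 0,  H_3 = 0.

We work with the vertex ordering v_0 < v_1 < v_2 < v_3 < v_4 < v_5 < v_6 < v_7 < v_8. The simplices of K, each written with vertices in increasing order, are:

  0-simplices (9): [v_0], [v_1], [v_2], [v_3], [v_4], [v_5], [v_6], [v_7], [v_8]
  1-simplices (19): (19 of them)
  2-simplices (12): (12 of them)
  3-simplices (2): [v_0,v_1,v_2,v_6], [v_2,v_3,v_4,v_8]

giving chain groups C_0 ≅ Z^9, C_1 ≅ Z^19, C_2 ≅ Z^12, C_3 ≅ Z^2.

The boundary map ∂_1: C_1 → C_0 sends each edge [p,q] (with p < q) to q − p. For instance
  ∂[v_1,v_2] = [v_2] − [v_1].
The 9×19 boundary matrix has rank 8 and Smith normal form diag(1,1,1,1,1,1,1,1).

Boundary ∂_2: C_2 → C_1 acts by ∂[p,q,r] = [q,r] − [p,r] + [p,q]. For instance
  ∂[v_3,v_4,v_7] = [v_4,v_7] − [v_3,v_7] + [v_3,v_4],
  ∂[v_2,v_4,v_8] = [v_4,v_8] − [v_2,v_8] + [v_2,v_4].
The resulting 19×12 matrix has rank 10, and its Smith normal form has invariant factors (1,1,1,1,1,1,1,1,1,1).

Boundary ∂_3: C_3 → C_2 sends each 3-simplex σ to the alternating sum Σ_i (−1)^i (σ with its i-th vertex removed). For instance
  ∂[v_2,v_3,v_4,v_8] = [v_3,v_4,v_8] − [v_2,v_4,v_8] + [v_2,v_3,v_8] − [v_2,v_3,v_4],
  ∂[v_0,v_1,v_2,v_6] = [v_1,v_2,v_6] − [v_0,v_2,v_6] + [v_0,v_1,v_6] − [v_0,v_1,v_2].
This gives a 12×2 integer matrix of rank 2; reducing to Smith normal form yields diagonal entries (1,1).

From H_k ≅ ker(∂_k) / im(∂_{k+1}) we obtain:

  H_0: rank C_0 − rank ∂_1 = 9 − 8 = 1, and the invariant factors of ∂_1 are all 1, so H_0 = Z.
  H_1: rank ker ∂_1 − rank ∂_2 = (19 − 8) − 10 = 1, and the invariant factors of ∂_2 are all 1, so H_1 = Z.
  H_2: rank ker ∂_2 − rank ∂_3 = (12 − 10) − 2 = 0, and the invariant factors of ∂_3 are all 1, so H_2 = 0.
  H_3: rank ker ∂_3 − rank ∂_4 = (2 − 2) − 0 = 0, and there is no ∂_4, so H_3 = 0.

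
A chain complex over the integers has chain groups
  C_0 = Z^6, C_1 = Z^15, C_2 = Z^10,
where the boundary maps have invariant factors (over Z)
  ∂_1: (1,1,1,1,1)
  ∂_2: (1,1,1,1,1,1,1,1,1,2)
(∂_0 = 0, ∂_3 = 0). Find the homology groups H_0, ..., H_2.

H_0 = Z,  H_1 = Z_2,  H_2 = 0.

H_0: b_0 = 6 − 0 − 5 = 1; torsion from ∂_1 factors > 1: none. So H_0 = Z.
H_1: b_1 = 15 − 5 − 10 = 0; torsion from ∂_2 factors > 1: [2]. So H_1 = Z_2.
H_2: b_2 = 10 − 10 − 0 = 0; torsion from ∂_3 factors > 1: none. So H_2 = 0.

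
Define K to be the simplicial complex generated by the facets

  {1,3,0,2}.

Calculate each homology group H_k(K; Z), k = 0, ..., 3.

H_0 ≅ Z,  H_1 = 0,  H_2 = 0,  H_3 = 0.

We work with the vertex ordering 0 < 1 < 2 < 3. The simplices of K, each written with vertices in increasing order, are:

  0-simplices (4): [0], [1], [2], [3]
  1-simplices (6): [0,1], [0,2], [0,3], [1,2], [1,3], [2,3]
  2-simplices (4): [0,1,2], [0,1,3], [0,2,3], [1,2,3]
  3-simplices (1): [0,1,2,3]

so the chain groups are C_0 ≅ Z^4, C_1 ≅ Z^6, C_2 ≅ Z^4, C_3 ≅ Z^1.

The boundary map ∂_1: C_1 → C_0 is given by ∂[p,q] = [q] − [p]. For instance
  ∂[0,1] = [1] − [0].
This gives a 4×6 integer matrix of rank 3; reducing to Smith normal form yields diagonal entries (1,1,1).

Boundary ∂_2: C_2 → C_1 acts by ∂[p,q,r] = [q,r] − [p,r] + [p,q]. For instance
  ∂[0,1,2] = [1,2] − [0,2] + [0,1],
  ∂[0,2,3] = [2,3] − [0,3] + [0,2].
The 6×4 boundary matrix has rank 3 and Smith normal form diag(1,1,1).

The boundary map ∂_3: C_3 → C_2 sends each 3-simplex σ to the alternating sum Σ_i (−1)^i (σ with its i-th vertex removed). For instance
  ∂[0,1,2,3] = [1,2,3] − [0,2,3] + [0,1,3] − [0,1,2].
As a 4×1 matrix over Z this has rank 1, with invariant factors (1).

From H_k ≅ ker(∂_k) / im(∂_{k+1}) we obtain:

  H_0: rank C_0 − rank ∂_1 = 4 − 3 = 1, and the invariant factors of ∂_1 are all 1, so H_0 = Z.
  H_1: rank ker ∂_1 − rank ∂_2 = (6 − 3) − 3 = 0, and the invariant factors of ∂_2 are all 1, so H_1 = 0.
  H_2: rank ker ∂_2 − rank ∂_3 = (4 − 3) − 1 = 0, and the invariant factors of ∂_3 are all 1, so H_2 = 0.
  H_3: rank ker ∂_3 − rank ∂_4 = (1 − 1) − 0 = 0, and there is no ∂_4, so H_3 = 0.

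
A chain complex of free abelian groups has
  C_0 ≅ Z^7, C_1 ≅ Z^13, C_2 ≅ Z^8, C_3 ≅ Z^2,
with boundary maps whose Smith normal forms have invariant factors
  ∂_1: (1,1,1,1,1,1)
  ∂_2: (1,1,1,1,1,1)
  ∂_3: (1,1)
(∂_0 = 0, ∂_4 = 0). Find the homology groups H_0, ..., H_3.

H_0: b_0 = 7 − 0 − 6 = 1; torsion from ∂_1 factors > 1: none. So H_0 = Z.
H_1: b_1 = 13 − 6 − 6 = 1; torsion from ∂_2 factors > 1: none. So H_1 = Z.
H_2: b_2 = 8 − 6 − 2 = 0; torsion from ∂_3 factors > 1: none. So H_2 = 0.
H_3: b_3 = 2 − 2 − 0 = 0; torsion from ∂_4 factors > 1: none. So H_3 = 0.

H_0 = Z,  H_1 = Z,  H_2 = 0,  H_3 = 0.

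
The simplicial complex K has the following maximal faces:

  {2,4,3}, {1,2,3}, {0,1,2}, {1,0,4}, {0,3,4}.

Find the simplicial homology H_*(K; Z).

Take the total order 0 < 1 < 2 < 3 < 4 on the vertex set. Then K (dimension 2) consists of the simplices:

  0-simplices (5): [0], [1], [2], [3], [4]
  1-simplices (10): [0,1], [0,2], [0,3], [0,4], [1,2], [1,3], [1,4], [2,3], [2,4], [3,4]
  2-simplices (5): [0,1,2], [0,1,4], [0,3,4], [1,2,3], [2,3,4]

so the chain groups are C_0 ≅ Z^5, C_1 ≅ Z^10, C_2 ≅ Z^5.

The boundary map ∂_1: C_1 → C_0 sends each edge [p,q] (with p < q) to q − p.
As a 5×10 matrix over Z this has rank 4, with invariant factors (1,1,1,1).

∂_2: C_2 → C_1 maps a triangle to the signed sum of its edges. For instance
  ∂[0,3,4] = [3,4] − [0,4] + [0,3],
  ∂[1,2,3] = [2,3] − [1,3] + [1,2].
The 10×5 boundary matrix has rank 5 and Smith normal form diag(1,1,1,1,1).

From H_k ≅ ker(∂_k) / im(∂_{k+1}) we obtain:

  H_0: rank C_0 − rank ∂_1 = 5 − 4 = 1, and the invariant factors of ∂_1 are all 1, so H_0 ≅ Z.
  H_1: rank ker ∂_1 − rank ∂_2 = (10 − 4) − 5 = 1, and the invariant factors of ∂_2 are all 1, so H_1 ≅ Z.
  H_2: rank ker ∂_2 − rank ∂_3 = (5 − 5) − 0 = 0, and there is no ∂_3, so H_2 ≅ 0.

H_0 = Z,  H_1 = Z,  H_2 = 0.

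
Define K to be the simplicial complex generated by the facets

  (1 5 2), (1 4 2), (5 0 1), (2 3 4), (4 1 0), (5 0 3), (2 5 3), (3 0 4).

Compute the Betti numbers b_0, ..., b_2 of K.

Fix the vertex order 0 < 1 < 2 < 3 < 4 < 5 and write every simplex with vertices in increasing order. Then dim K = 2 and the simplices of K are:

  0-simplices (6): [0], [1], [2], [3], [4], [5]
  1-simplices (12): [0,1], [0,3], [0,4], [0,5], [1,2], [1,4], [1,5], [2,3], [2,4], [2,5], [3,4], [3,5]
  2-simplices (8): [0,1,4], [0,1,5], [0,3,4], [0,3,5], [1,2,4], [1,2,5], [2,3,4], [2,3,5]

so the chain groups are C_0 ≅ Z^6, C_1 ≅ Z^12, C_2 ≅ Z^8.

Boundary ∂_1: C_1 → C_0 sends each edge [p,q] (with p < q) to q − p.
The 6×12 boundary matrix has rank 5 and Smith normal form diag(1,1,1,1,1).

Boundary ∂_2: C_2 → C_1 acts by ∂[p,q,r] = [q,r] − [p,r] + [p,q]. For instance
  ∂[0,3,5] = [3,5] − [0,5] + [0,3],
  ∂[0,1,5] = [1,5] − [0,5] + [0,1].
As a 12×8 matrix over Z this has rank 7, with invariant factors (1,1,1,1,1,1,1).

Computing H_k = (kernel of ∂_k) / (image of ∂_{k+1}):

  H_0: rank C_0 − rank ∂_1 = 6 − 5 = 1, and the invariant factors of ∂_1 are all 1, so H_0 = Z.
  H_1: rank ker ∂_1 − rank ∂_2 = (12 − 5) − 7 = 0, and the invariant factors of ∂_2 are all 1, so H_1 = 0.
  H_2: rank ker ∂_2 − rank ∂_3 = (8 − 7) − 0 = 1, and there is no ∂_3, so H_2 = Z.

Hence the Betti numbers are b_0 = 1, b_1 = 0, b_2 = 1.

b_0 = 1, b_1 = 0, b_2 = 1.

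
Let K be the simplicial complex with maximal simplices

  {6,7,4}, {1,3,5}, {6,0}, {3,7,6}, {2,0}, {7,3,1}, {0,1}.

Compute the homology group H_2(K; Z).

H_2 = 0.

Order the vertices as 0 < 1 < 2 < 3 < 4 < 5 < 6 < 7. Listing each simplex with vertices in this order, K has dimension 2 with simplices:

  0-simplices (8): [0], [1], [2], [3], [4], [5], [6], [7]
  1-simplices (12): [0,1], [0,2], [0,6], [1,3], [1,5], [1,7], [3,5], [3,6], [3,7], [4,6], [4,7], [6,7]
  2-simplices (4): [1,3,5], [1,3,7], [3,6,7], [4,6,7]

so the chain groups are C_0 ≅ Z^8, C_1 ≅ Z^12, C_2 ≅ Z^4.

∂_1: C_1 → C_0 is given by ∂[p,q] = [q] − [p]. For instance
  ∂[4,6] = [6] − [4].
The resulting 8×12 matrix has rank 7, and its Smith normal form has invariant factors (1,1,1,1,1,1,1).

∂_2: C_2 → C_1 acts by ∂[p,q,r] = [q,r] − [p,r] + [p,q]. For instance
  ∂[4,6,7] = [6,7] − [4,7] + [4,6],
  ∂[1,3,5] = [3,5] − [1,5] + [1,3].
As a 12×4 matrix over Z this has rank 4, with invariant factors (1,1,1,1).

Now H_k = ker ∂_k / im ∂_{k+1}, so:

  H_2: rank ker ∂_2 − rank ∂_3 = (4 − 4) − 0 = 0, and there is no ∂_3, so H_2 ≅ 0.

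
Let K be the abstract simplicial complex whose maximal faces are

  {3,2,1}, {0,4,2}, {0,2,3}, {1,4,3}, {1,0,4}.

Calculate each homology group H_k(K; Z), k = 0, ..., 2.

Fix the vertex order 0 < 1 < 2 < 3 < 4 and write every simplex with vertices in increasing order. Then dim K = 2 and the simplices of K are:

  0-simplices (5): [0], [1], [2], [3], [4]
  1-simplices (10): [0,1], [0,2], [0,3], [0,4], [1,2], [1,3], [1,4], [2,3], [2,4], [3,4]
  2-simplices (5): [0,1,4], [0,2,3], [0,2,4], [1,2,3], [1,3,4]

giving chain groups C_0 ≅ Z^5, C_1 ≅ Z^10, C_2 ≅ Z^5.

Boundary ∂_1: C_1 → C_0 maps an edge to its endpoints' difference, ∂[p,q] = q − p. For instance
  ∂[1,4] = [4] − [1].
This gives a 5×10 integer matrix of rank 4; reducing to Smith normal form yields diagonal entries (1,1,1,1).

The boundary map ∂_2: C_2 → C_1 sends each 2-simplex [p,q,r] to [q,r] − [p,r] + [p,q]. For instance
  ∂[0,2,4] = [2,4] − [0,4] + [0,2],
  ∂[0,2,3] = [2,3] − [0,3] + [0,2].
The 10×5 boundary matrix has rank 5 and Smith normal form diag(1,1,1,1,1).

Now H_k = ker ∂_k / im ∂_{k+1}, so:

  H_0: rank C_0 − rank ∂_1 = 5 − 4 = 1, and the invariant factors of ∂_1 are all 1, so H_0 = Z.
  H_1: rank ker ∂_1 − rank ∂_2 = (10 − 4) − 5 = 1, and the invariant factors of ∂_2 are all 1, so H_1 = Z.
  H_2: rank ker ∂_2 − rank ∂_3 = (5 − 5) − 0 = 0, and there is no ∂_3, so H_2 = 0.

(K is a triangulation of the Möbius band.)

H_0 = Z,  H_1 = Z,  H_2 = 0.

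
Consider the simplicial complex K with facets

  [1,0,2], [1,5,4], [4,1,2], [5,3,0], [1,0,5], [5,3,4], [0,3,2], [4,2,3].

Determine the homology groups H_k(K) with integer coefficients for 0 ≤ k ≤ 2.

H_0 = Z,  H_1 = 0,  H_2 = Z.

K has 6 vertices, 12 edges, 8 triangles.
rank ∂_0 = 0, rank ∂_1 = 5 ⇒ b_0 = 6 − 0 − 5 = 1; all invariant factors of ∂_1 are 1 so no torsion. So H_0 ≅ Z.
rank ∂_1 = 5, rank ∂_2 = 7 ⇒ b_1 = 12 − 5 − 7 = 0; all invariant factors of ∂_2 are 1 so no torsion. So H_1 ≅ 0.
rank ∂_2 = 7, rank ∂_3 = 0 ⇒ b_2 = 8 − 7 − 0 = 1. So H_2 ≅ Z.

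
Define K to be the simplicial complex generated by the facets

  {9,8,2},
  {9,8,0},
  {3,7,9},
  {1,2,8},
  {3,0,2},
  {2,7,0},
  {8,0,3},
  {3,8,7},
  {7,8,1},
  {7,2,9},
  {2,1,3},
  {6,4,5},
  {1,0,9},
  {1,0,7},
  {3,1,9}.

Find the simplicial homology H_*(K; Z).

H_0 ≅ Z^2,  H_1 ≅ Z^2,  H_2 ≅ Z.

Order the vertices as 0 < 1 < 2 < 3 < 4 < 5 < 6 < 7 < 8 < 9. Listing each simplex with vertices in this order, K has dimension 2 with simplices:

  0-simplices (10): [0], [1], [2], [3], [4], [5], [6], [7], [8], [9]
  1-simplices (24): (24 of them)
  2-simplices (15): [0,1,7], [0,1,9], [0,2,3], [0,2,7], [0,3,8], [0,8,9], [1,2,3], [1,2,8], [1,3,9], [1,7,8], [2,7,9], [2,8,9], [3,7,8], [3,7,9], [4,5,6]

so the chain groups are C_0 ≅ Z^10, C_1 ≅ Z^24, C_2 ≅ Z^15.

The boundary map ∂_1: C_1 → C_0 is given by ∂[p,q] = [q] − [p]. For instance
  ∂[5,6] = [6] − [5].
As a 10×24 matrix over Z this has rank 8, with invariant factors (1,1,1,1,1,1,1,1).

∂_2: C_2 → C_1 sends each 2-simplex [p,q,r] to [q,r] − [p,r] + [p,q]. For instance
  ∂[1,3,9] = [3,9] − [1,9] + [1,3],
  ∂[3,7,8] = [7,8] − [3,8] + [3,7].
The 24×15 boundary matrix has rank 14 and Smith normal form diag(1,1,1,1,1,1,1,1,1,1,1,1,1,1).

Computing H_k = (kernel of ∂_k) / (image of ∂_{k+1}):

  H_0: rank C_0 − rank ∂_1 = 10 − 8 = 2, and the invariant factors of ∂_1 are all 1, so H_0 = Z^2.
  H_1: rank ker ∂_1 − rank ∂_2 = (24 − 8) − 14 = 2, and the invariant factors of ∂_2 are all 1, so H_1 = Z^2.
  H_2: rank ker ∂_2 − rank ∂_3 = (15 − 14) − 0 = 1, and there is no ∂_3, so H_2 = Z.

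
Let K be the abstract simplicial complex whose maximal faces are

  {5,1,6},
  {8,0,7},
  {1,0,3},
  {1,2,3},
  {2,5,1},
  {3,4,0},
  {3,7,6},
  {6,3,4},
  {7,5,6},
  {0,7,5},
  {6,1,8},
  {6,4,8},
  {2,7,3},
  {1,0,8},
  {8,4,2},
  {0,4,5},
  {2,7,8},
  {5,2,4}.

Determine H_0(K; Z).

H_0 ≅ Z.

Fix the vertex order 0 < 1 < 2 < 3 < 4 < 5 < 6 < 7 < 8 and write every simplex with vertices in increasing order. Then dim K = 2 and the simplices of K are:

  0-simplices (9): [0], [1], [2], [3], [4], [5], [6], [7], [8]
  1-simplices (27): (27 of them)
  2-simplices (18): [0,1,3], [0,1,8], [0,3,4], [0,4,5], [0,5,7], [0,7,8], [1,2,3], [1,2,5], [1,5,6], [1,6,8], [2,3,7], [2,4,5], [2,4,8], [2,7,8], [3,4,6], [3,6,7], [4,6,8], [5,6,7]

Hence C_0 ≅ Z^9, C_1 ≅ Z^27, C_2 ≅ Z^18.

∂_1: C_1 → C_0 sends each edge [p,q] (with p < q) to q − p.
As a 9×27 matrix over Z this has rank 8, with invariant factors (1,1,1,1,1,1,1,1).

∂_2: C_2 → C_1 acts by ∂[p,q,r] = [q,r] − [p,r] + [p,q]. For instance
  ∂[1,5,6] = [5,6] − [1,6] + [1,5],
  ∂[1,2,3] = [2,3] − [1,3] + [1,2].
As a 27×18 matrix over Z this has rank 17, with invariant factors (1,1,1,1,1,1,1,1,1,1,1,1,1,1,1,1,1).

Reading off H_k = ker ∂_k / im ∂_{k+1}:

  H_0: rank C_0 − rank ∂_1 = 9 − 8 = 1, and the invariant factors of ∂_1 are all 1, so H_0 ≅ Z.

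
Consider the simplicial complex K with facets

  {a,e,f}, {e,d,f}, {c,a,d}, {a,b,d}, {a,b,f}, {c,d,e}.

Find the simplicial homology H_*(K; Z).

K has 6 vertices, 12 edges, 6 triangles.
rank ∂_0 = 0, rank ∂_1 = 5 ⇒ b_0 = 6 − 0 − 5 = 1; all invariant factors of ∂_1 are 1 so no torsion. So H_0 ≅ Z.
rank ∂_1 = 5, rank ∂_2 = 6 ⇒ b_1 = 12 − 5 − 6 = 1; all invariant factors of ∂_2 are 1 so no torsion. So H_1 ≅ Z.
rank ∂_2 = 6, rank ∂_3 = 0 ⇒ b_2 = 6 − 6 − 0 = 0. So H_2 ≅ 0.

H_0 ≅ Z,  H_1 ≅ Z,  H_2 = 0.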